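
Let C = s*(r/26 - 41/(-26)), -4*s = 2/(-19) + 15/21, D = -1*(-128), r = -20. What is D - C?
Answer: 253171/1976 ≈ 128.12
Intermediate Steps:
D = 128
s = -81/532 (s = -(2/(-19) + 15/21)/4 = -(2*(-1/19) + 15*(1/21))/4 = -(-2/19 + 5/7)/4 = -1/4*81/133 = -81/532 ≈ -0.15226)
C = -243/1976 (C = -81*(-20/26 - 41/(-26))/532 = -81*(-20*1/26 - 41*(-1/26))/532 = -81*(-10/13 + 41/26)/532 = -81/532*21/26 = -243/1976 ≈ -0.12298)
D - C = 128 - 1*(-243/1976) = 128 + 243/1976 = 253171/1976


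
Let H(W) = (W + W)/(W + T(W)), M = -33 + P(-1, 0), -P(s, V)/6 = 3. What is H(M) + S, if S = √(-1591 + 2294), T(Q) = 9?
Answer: 17/7 + √703 ≈ 28.943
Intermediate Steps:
P(s, V) = -18 (P(s, V) = -6*3 = -18)
S = √703 ≈ 26.514
M = -51 (M = -33 - 18 = -51)
H(W) = 2*W/(9 + W) (H(W) = (W + W)/(W + 9) = (2*W)/(9 + W) = 2*W/(9 + W))
H(M) + S = 2*(-51)/(9 - 51) + √703 = 2*(-51)/(-42) + √703 = 2*(-51)*(-1/42) + √703 = 17/7 + √703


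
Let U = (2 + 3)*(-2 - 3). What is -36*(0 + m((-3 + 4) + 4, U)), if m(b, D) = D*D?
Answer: -22500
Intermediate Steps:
U = -25 (U = 5*(-5) = -25)
m(b, D) = D**2
-36*(0 + m((-3 + 4) + 4, U)) = -36*(0 + (-25)**2) = -36*(0 + 625) = -36*625 = -22500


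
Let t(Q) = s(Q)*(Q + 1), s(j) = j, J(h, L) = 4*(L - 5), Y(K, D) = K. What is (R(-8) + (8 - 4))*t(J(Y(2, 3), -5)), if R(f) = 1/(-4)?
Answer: 5850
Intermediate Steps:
J(h, L) = -20 + 4*L (J(h, L) = 4*(-5 + L) = -20 + 4*L)
R(f) = -¼
t(Q) = Q*(1 + Q) (t(Q) = Q*(Q + 1) = Q*(1 + Q))
(R(-8) + (8 - 4))*t(J(Y(2, 3), -5)) = (-¼ + (8 - 4))*((-20 + 4*(-5))*(1 + (-20 + 4*(-5)))) = (-¼ + 4)*((-20 - 20)*(1 + (-20 - 20))) = 15*(-40*(1 - 40))/4 = 15*(-40*(-39))/4 = (15/4)*1560 = 5850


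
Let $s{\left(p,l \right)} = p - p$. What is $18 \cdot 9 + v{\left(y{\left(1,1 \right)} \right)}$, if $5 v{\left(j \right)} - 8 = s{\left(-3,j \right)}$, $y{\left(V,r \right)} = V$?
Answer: $\frac{818}{5} \approx 163.6$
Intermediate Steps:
$s{\left(p,l \right)} = 0$
$v{\left(j \right)} = \frac{8}{5}$ ($v{\left(j \right)} = \frac{8}{5} + \frac{1}{5} \cdot 0 = \frac{8}{5} + 0 = \frac{8}{5}$)
$18 \cdot 9 + v{\left(y{\left(1,1 \right)} \right)} = 18 \cdot 9 + \frac{8}{5} = 162 + \frac{8}{5} = \frac{818}{5}$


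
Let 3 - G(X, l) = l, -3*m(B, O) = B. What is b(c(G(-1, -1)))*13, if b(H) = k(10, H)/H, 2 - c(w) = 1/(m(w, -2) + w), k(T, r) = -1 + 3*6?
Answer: 136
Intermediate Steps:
k(T, r) = 17 (k(T, r) = -1 + 18 = 17)
m(B, O) = -B/3
G(X, l) = 3 - l
c(w) = 2 - 3/(2*w) (c(w) = 2 - 1/(-w/3 + w) = 2 - 1/(2*w/3) = 2 - 3/(2*w))
b(H) = 17/H
b(c(G(-1, -1)))*13 = (17/(2 - 3/(2*(3 - 1*(-1)))))*13 = (17/(2 - 3/(2*(3 + 1))))*13 = (17/(2 - 3/2/4))*13 = (17/(2 - 3/2*1/4))*13 = (17/(2 - 3/8))*13 = (17/(13/8))*13 = (17*(8/13))*13 = (136/13)*13 = 136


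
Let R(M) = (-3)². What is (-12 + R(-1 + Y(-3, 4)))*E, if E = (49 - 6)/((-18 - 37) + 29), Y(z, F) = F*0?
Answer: 129/26 ≈ 4.9615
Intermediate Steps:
Y(z, F) = 0
E = -43/26 (E = 43/(-55 + 29) = 43/(-26) = 43*(-1/26) = -43/26 ≈ -1.6538)
R(M) = 9
(-12 + R(-1 + Y(-3, 4)))*E = (-12 + 9)*(-43/26) = -3*(-43/26) = 129/26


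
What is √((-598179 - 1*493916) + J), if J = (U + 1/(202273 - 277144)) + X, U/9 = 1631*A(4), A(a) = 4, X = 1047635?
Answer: 5*√355175038041/24957 ≈ 119.40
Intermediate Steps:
U = 58716 (U = 9*(1631*4) = 9*6524 = 58716)
J = 82833605720/74871 (J = (58716 + 1/(202273 - 277144)) + 1047635 = (58716 + 1/(-74871)) + 1047635 = (58716 - 1/74871) + 1047635 = 4396125635/74871 + 1047635 = 82833605720/74871 ≈ 1.1064e+6)
√((-598179 - 1*493916) + J) = √((-598179 - 1*493916) + 82833605720/74871) = √((-598179 - 493916) + 82833605720/74871) = √(-1092095 + 82833605720/74871) = √(1067360975/74871) = 5*√355175038041/24957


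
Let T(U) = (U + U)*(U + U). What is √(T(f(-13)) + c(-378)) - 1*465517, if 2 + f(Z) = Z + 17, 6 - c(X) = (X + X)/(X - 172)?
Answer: -465517 + 2*√15598/55 ≈ -4.6551e+5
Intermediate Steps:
c(X) = 6 - 2*X/(-172 + X) (c(X) = 6 - (X + X)/(X - 172) = 6 - 2*X/(-172 + X))
f(Z) = 15 + Z (f(Z) = -2 + (Z + 17) = -2 + (17 + Z) = 15 + Z)
T(U) = 4*U² (T(U) = (2*U)*(2*U) = 4*U²)
√(T(f(-13)) + c(-378)) - 1*465517 = √(4*(15 - 13)² + 4*(-258 - 378)/(-172 - 378)) - 1*465517 = √(4*2² + 4*(-636)/(-550)) - 465517 = √(4*4 + 4*(-1/550)*(-636)) - 465517 = √(16 + 1272/275) - 465517 = √(5672/275) - 465517 = 2*√15598/55 - 465517 = -465517 + 2*√15598/55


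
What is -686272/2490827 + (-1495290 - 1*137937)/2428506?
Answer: -1911567192787/2016329438154 ≈ -0.94804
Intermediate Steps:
-686272/2490827 + (-1495290 - 1*137937)/2428506 = -686272*1/2490827 + (-1495290 - 137937)*(1/2428506) = -686272/2490827 - 1633227*1/2428506 = -686272/2490827 - 544409/809502 = -1911567192787/2016329438154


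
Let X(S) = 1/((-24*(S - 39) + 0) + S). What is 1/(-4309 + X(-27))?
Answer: -1557/6709112 ≈ -0.00023207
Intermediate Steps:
X(S) = 1/(936 - 23*S) (X(S) = 1/((-24*(-39 + S) + 0) + S) = 1/(((936 - 24*S) + 0) + S) = 1/((936 - 24*S) + S) = 1/(936 - 23*S))
1/(-4309 + X(-27)) = 1/(-4309 - 1/(-936 + 23*(-27))) = 1/(-4309 - 1/(-936 - 621)) = 1/(-4309 - 1/(-1557)) = 1/(-4309 - 1*(-1/1557)) = 1/(-4309 + 1/1557) = 1/(-6709112/1557) = -1557/6709112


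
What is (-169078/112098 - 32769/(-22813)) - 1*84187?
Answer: -15377921285435/182663691 ≈ -84187.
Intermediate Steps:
(-169078/112098 - 32769/(-22813)) - 1*84187 = (-169078*1/112098 - 32769*(-1/22813)) - 84187 = (-12077/8007 + 32769/22813) - 84187 = -13131218/182663691 - 84187 = -15377921285435/182663691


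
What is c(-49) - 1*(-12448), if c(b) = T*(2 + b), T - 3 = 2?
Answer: 12213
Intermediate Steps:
T = 5 (T = 3 + 2 = 5)
c(b) = 10 + 5*b (c(b) = 5*(2 + b) = 10 + 5*b)
c(-49) - 1*(-12448) = (10 + 5*(-49)) - 1*(-12448) = (10 - 245) + 12448 = -235 + 12448 = 12213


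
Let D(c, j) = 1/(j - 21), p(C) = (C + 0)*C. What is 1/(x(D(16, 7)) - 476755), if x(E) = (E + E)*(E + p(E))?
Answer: -1372/654107847 ≈ -2.0975e-6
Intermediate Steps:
p(C) = C² (p(C) = C*C = C²)
D(c, j) = 1/(-21 + j)
x(E) = 2*E*(E + E²) (x(E) = (E + E)*(E + E²) = (2*E)*(E + E²) = 2*E*(E + E²))
1/(x(D(16, 7)) - 476755) = 1/(2*(1/(-21 + 7))²*(1 + 1/(-21 + 7)) - 476755) = 1/(2*(1/(-14))²*(1 + 1/(-14)) - 476755) = 1/(2*(-1/14)²*(1 - 1/14) - 476755) = 1/(2*(1/196)*(13/14) - 476755) = 1/(13/1372 - 476755) = 1/(-654107847/1372) = -1372/654107847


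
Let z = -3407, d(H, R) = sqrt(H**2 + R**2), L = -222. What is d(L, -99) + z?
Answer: -3407 + 3*sqrt(6565) ≈ -3163.9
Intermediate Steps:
d(L, -99) + z = sqrt((-222)**2 + (-99)**2) - 3407 = sqrt(49284 + 9801) - 3407 = sqrt(59085) - 3407 = 3*sqrt(6565) - 3407 = -3407 + 3*sqrt(6565)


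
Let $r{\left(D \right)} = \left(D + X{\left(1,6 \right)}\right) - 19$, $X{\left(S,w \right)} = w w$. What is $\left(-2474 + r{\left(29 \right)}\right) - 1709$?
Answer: $-4137$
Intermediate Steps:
$X{\left(S,w \right)} = w^{2}$
$r{\left(D \right)} = 17 + D$ ($r{\left(D \right)} = \left(D + 6^{2}\right) - 19 = \left(D + 36\right) - 19 = \left(36 + D\right) - 19 = 17 + D$)
$\left(-2474 + r{\left(29 \right)}\right) - 1709 = \left(-2474 + \left(17 + 29\right)\right) - 1709 = \left(-2474 + 46\right) - 1709 = -2428 - 1709 = -4137$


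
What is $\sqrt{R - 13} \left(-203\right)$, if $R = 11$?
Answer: $- 203 i \sqrt{2} \approx - 287.09 i$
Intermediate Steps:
$\sqrt{R - 13} \left(-203\right) = \sqrt{11 - 13} \left(-203\right) = \sqrt{-2} \left(-203\right) = i \sqrt{2} \left(-203\right) = - 203 i \sqrt{2}$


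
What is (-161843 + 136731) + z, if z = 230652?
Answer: 205540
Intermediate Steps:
(-161843 + 136731) + z = (-161843 + 136731) + 230652 = -25112 + 230652 = 205540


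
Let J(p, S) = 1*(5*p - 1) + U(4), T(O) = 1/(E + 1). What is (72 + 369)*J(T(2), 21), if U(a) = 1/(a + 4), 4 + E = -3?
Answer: -6027/8 ≈ -753.38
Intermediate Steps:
E = -7 (E = -4 - 3 = -7)
U(a) = 1/(4 + a)
T(O) = -1/6 (T(O) = 1/(-7 + 1) = 1/(-6) = -1/6)
J(p, S) = -7/8 + 5*p (J(p, S) = 1*(5*p - 1) + 1/(4 + 4) = 1*(-1 + 5*p) + 1/8 = (-1 + 5*p) + 1/8 = -7/8 + 5*p)
(72 + 369)*J(T(2), 21) = (72 + 369)*(-7/8 + 5*(-1/6)) = 441*(-7/8 - 5/6) = 441*(-41/24) = -6027/8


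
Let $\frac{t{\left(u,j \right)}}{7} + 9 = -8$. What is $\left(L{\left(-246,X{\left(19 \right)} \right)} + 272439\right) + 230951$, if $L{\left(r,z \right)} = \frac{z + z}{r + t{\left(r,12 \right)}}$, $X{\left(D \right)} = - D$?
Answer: $\frac{183737388}{365} \approx 5.0339 \cdot 10^{5}$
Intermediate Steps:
$t{\left(u,j \right)} = -119$ ($t{\left(u,j \right)} = -63 + 7 \left(-8\right) = -63 - 56 = -119$)
$L{\left(r,z \right)} = \frac{2 z}{-119 + r}$ ($L{\left(r,z \right)} = \frac{z + z}{r - 119} = \frac{2 z}{-119 + r}$)
$\left(L{\left(-246,X{\left(19 \right)} \right)} + 272439\right) + 230951 = \left(\frac{2 \left(\left(-1\right) 19\right)}{-119 - 246} + 272439\right) + 230951 = \left(2 \left(-19\right) \frac{1}{-365} + 272439\right) + 230951 = \left(2 \left(-19\right) \left(- \frac{1}{365}\right) + 272439\right) + 230951 = \left(\frac{38}{365} + 272439\right) + 230951 = \frac{99440273}{365} + 230951 = \frac{183737388}{365}$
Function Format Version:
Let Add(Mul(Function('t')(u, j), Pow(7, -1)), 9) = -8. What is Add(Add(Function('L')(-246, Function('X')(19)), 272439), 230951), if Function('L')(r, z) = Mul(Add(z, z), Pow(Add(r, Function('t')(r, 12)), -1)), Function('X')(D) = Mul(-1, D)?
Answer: Rational(183737388, 365) ≈ 5.0339e+5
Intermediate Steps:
Function('t')(u, j) = -119 (Function('t')(u, j) = Add(-63, Mul(7, -8)) = Add(-63, -56) = -119)
Function('L')(r, z) = Mul(2, z, Pow(Add(-119, r), -1)) (Function('L')(r, z) = Mul(Add(z, z), Pow(Add(r, -119), -1)) = Mul(Mul(2, z), Pow(Add(-119, r), -1)) = Mul(2, z, Pow(Add(-119, r), -1)))
Add(Add(Function('L')(-246, Function('X')(19)), 272439), 230951) = Add(Add(Mul(2, Mul(-1, 19), Pow(Add(-119, -246), -1)), 272439), 230951) = Add(Add(Mul(2, -19, Pow(-365, -1)), 272439), 230951) = Add(Add(Mul(2, -19, Rational(-1, 365)), 272439), 230951) = Add(Add(Rational(38, 365), 272439), 230951) = Add(Rational(99440273, 365), 230951) = Rational(183737388, 365)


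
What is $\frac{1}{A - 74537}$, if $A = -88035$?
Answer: $- \frac{1}{162572} \approx -6.1511 \cdot 10^{-6}$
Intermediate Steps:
$\frac{1}{A - 74537} = \frac{1}{-88035 - 74537} = \frac{1}{-162572} = - \frac{1}{162572}$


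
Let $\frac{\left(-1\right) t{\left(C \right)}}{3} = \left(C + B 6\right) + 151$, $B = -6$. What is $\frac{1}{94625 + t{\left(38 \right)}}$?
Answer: $\frac{1}{94166} \approx 1.062 \cdot 10^{-5}$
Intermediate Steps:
$t{\left(C \right)} = -345 - 3 C$ ($t{\left(C \right)} = - 3 \left(\left(C - 36\right) + 151\right) = - 3 \left(\left(-36 + C\right) + 151\right) = - 3 \left(115 + C\right) = -345 - 3 C$)
$\frac{1}{94625 + t{\left(38 \right)}} = \frac{1}{94625 - 459} = \frac{1}{94166}$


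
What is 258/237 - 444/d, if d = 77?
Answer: -28454/6083 ≈ -4.6776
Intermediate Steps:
258/237 - 444/d = 258/237 - 444/77 = 258*(1/237) - 444*1/77 = 86/79 - 444/77 = -28454/6083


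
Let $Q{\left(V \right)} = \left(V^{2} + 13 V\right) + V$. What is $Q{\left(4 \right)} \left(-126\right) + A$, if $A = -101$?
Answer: $-9173$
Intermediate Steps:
$Q{\left(V \right)} = V^{2} + 14 V$
$Q{\left(4 \right)} \left(-126\right) + A = 4 \left(14 + 4\right) \left(-126\right) - 101 = 4 \cdot 18 \left(-126\right) - 101 = 72 \left(-126\right) - 101 = -9072 - 101 = -9173$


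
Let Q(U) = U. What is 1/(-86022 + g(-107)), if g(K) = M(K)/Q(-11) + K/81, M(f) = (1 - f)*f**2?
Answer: -891/176802631 ≈ -5.0395e-6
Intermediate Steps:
M(f) = f**2*(1 - f)
g(K) = K/81 - K**2*(1 - K)/11 (g(K) = (K**2*(1 - K))/(-11) + K/81 = (K**2*(1 - K))*(-1/11) + K*(1/81) = -K**2*(1 - K)/11 + K/81 = K/81 - K**2*(1 - K)/11)
1/(-86022 + g(-107)) = 1/(-86022 + (1/891)*(-107)*(11 + 81*(-107)*(-1 - 107))) = 1/(-86022 + (1/891)*(-107)*(11 + 81*(-107)*(-108))) = 1/(-86022 + (1/891)*(-107)*(11 + 936036)) = 1/(-86022 + (1/891)*(-107)*936047) = 1/(-86022 - 100157029/891) = 1/(-176802631/891) = -891/176802631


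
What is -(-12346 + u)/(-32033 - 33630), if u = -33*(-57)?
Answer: -805/5051 ≈ -0.15937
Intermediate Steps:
u = 1881
-(-12346 + u)/(-32033 - 33630) = -(-12346 + 1881)/(-32033 - 33630) = -(-10465)/(-65663) = -(-10465)*(-1)/65663 = -1*805/5051 = -805/5051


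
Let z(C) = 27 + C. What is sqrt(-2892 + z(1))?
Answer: 4*I*sqrt(179) ≈ 53.516*I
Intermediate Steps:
sqrt(-2892 + z(1)) = sqrt(-2892 + (27 + 1)) = sqrt(-2892 + 28) = sqrt(-2864) = 4*I*sqrt(179)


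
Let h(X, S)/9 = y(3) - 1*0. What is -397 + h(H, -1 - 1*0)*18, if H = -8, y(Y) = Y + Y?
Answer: 575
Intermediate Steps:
y(Y) = 2*Y
h(X, S) = 54 (h(X, S) = 9*(2*3 - 1*0) = 9*(6 + 0) = 9*6 = 54)
-397 + h(H, -1 - 1*0)*18 = -397 + 54*18 = -397 + 972 = 575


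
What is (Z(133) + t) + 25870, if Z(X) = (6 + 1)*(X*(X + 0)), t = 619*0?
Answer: 149693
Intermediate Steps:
t = 0
Z(X) = 7*X² (Z(X) = 7*(X*X) = 7*X²)
(Z(133) + t) + 25870 = (7*133² + 0) + 25870 = (7*17689 + 0) + 25870 = (123823 + 0) + 25870 = 123823 + 25870 = 149693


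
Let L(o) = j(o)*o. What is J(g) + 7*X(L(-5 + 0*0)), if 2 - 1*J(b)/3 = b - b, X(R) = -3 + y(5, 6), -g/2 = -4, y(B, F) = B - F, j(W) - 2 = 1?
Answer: -22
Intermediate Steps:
j(W) = 3 (j(W) = 2 + 1 = 3)
g = 8 (g = -2*(-4) = 8)
L(o) = 3*o
X(R) = -4 (X(R) = -3 + (5 - 1*6) = -3 + (5 - 6) = -3 - 1 = -4)
J(b) = 6 (J(b) = 6 - 3*(b - b) = 6 - 3*0 = 6 + 0 = 6)
J(g) + 7*X(L(-5 + 0*0)) = 6 + 7*(-4) = 6 - 28 = -22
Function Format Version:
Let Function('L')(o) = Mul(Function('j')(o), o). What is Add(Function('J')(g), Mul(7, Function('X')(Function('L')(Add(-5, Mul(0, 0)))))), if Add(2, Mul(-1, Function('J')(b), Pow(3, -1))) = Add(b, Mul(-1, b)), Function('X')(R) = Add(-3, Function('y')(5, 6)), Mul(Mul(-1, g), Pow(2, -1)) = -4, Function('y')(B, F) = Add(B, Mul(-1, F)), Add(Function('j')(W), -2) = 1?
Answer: -22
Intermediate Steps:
Function('j')(W) = 3 (Function('j')(W) = Add(2, 1) = 3)
g = 8 (g = Mul(-2, -4) = 8)
Function('L')(o) = Mul(3, o)
Function('X')(R) = -4 (Function('X')(R) = Add(-3, Add(5, Mul(-1, 6))) = Add(-3, Add(5, -6)) = Add(-3, -1) = -4)
Function('J')(b) = 6 (Function('J')(b) = Add(6, Mul(-3, Add(b, Mul(-1, b)))) = Add(6, Mul(-3, 0)) = Add(6, 0) = 6)
Add(Function('J')(g), Mul(7, Function('X')(Function('L')(Add(-5, Mul(0, 0)))))) = Add(6, Mul(7, -4)) = Add(6, -28) = -22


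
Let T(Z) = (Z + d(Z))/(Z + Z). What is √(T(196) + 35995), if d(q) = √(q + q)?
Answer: √(7055118 + 7*√2)/14 ≈ 189.72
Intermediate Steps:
d(q) = √2*√q (d(q) = √(2*q) = √2*√q)
T(Z) = (Z + √2*√Z)/(2*Z) (T(Z) = (Z + √2*√Z)/(Z + Z) = (Z + √2*√Z)/((2*Z)) = (Z + √2*√Z)*(1/(2*Z)) = (Z + √2*√Z)/(2*Z))
√(T(196) + 35995) = √((½)*(196 + √2*√196)/196 + 35995) = √((½)*(1/196)*(196 + √2*14) + 35995) = √((½)*(1/196)*(196 + 14*√2) + 35995) = √((½ + √2/28) + 35995) = √(71991/2 + √2/28)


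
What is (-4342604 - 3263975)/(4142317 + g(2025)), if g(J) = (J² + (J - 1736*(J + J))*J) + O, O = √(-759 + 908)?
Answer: 108203787339702707/202351377019548703340 + 7606579*√149/202351377019548703340 ≈ 0.00053473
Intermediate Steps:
O = √149 ≈ 12.207
g(J) = √149 - 3470*J² (g(J) = (J² + (J - 1736*(J + J))*J) + √149 = (J² + (J - 3472*J)*J) + √149 = (J² + (-3471*J)*J) + √149 = (J² - 3471*J²) + √149 = -3470*J² + √149 = √149 - 3470*J²)
(-4342604 - 3263975)/(4142317 + g(2025)) = (-4342604 - 3263975)/(4142317 + (√149 - 3470*2025²)) = -7606579/(4142317 + (√149 - 3470*4100625)) = -7606579/(4142317 + (√149 - 14229168750)) = -7606579/(4142317 + (-14229168750 + √149)) = -7606579/(-14225026433 + √149)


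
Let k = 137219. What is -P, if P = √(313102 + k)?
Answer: -√450321 ≈ -671.06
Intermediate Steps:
P = √450321 (P = √(313102 + 137219) = √450321 ≈ 671.06)
-P = -√450321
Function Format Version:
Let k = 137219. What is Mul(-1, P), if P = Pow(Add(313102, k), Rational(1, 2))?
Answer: Mul(-1, Pow(450321, Rational(1, 2))) ≈ -671.06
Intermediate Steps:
P = Pow(450321, Rational(1, 2)) (P = Pow(Add(313102, 137219), Rational(1, 2)) = Pow(450321, Rational(1, 2)) ≈ 671.06)
Mul(-1, P) = Mul(-1, Pow(450321, Rational(1, 2)))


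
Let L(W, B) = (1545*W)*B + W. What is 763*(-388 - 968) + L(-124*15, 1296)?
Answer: -3725351688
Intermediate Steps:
L(W, B) = W + 1545*B*W (L(W, B) = 1545*B*W + W = W + 1545*B*W)
763*(-388 - 968) + L(-124*15, 1296) = 763*(-388 - 968) + (-124*15)*(1 + 1545*1296) = 763*(-1356) - 1860*(1 + 2002320) = -1034628 - 1860*2002321 = -1034628 - 3724317060 = -3725351688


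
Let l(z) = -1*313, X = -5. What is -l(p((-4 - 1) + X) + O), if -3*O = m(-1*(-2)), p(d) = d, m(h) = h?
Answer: 313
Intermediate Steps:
O = -⅔ (O = -(-1)*(-2)/3 = -⅓*2 = -⅔ ≈ -0.66667)
l(z) = -313
-l(p((-4 - 1) + X) + O) = -1*(-313) = 313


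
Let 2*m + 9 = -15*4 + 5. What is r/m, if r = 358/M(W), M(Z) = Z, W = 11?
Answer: -179/176 ≈ -1.0170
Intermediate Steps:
r = 358/11 ≈ 32.545
m = -32 (m = -9/2 + (-15*4 + 5)/2 = -9/2 + (-60 + 5)/2 = -9/2 + (½)*(-55) = -9/2 - 55/2 = -32)
r/m = (358/11)/(-32) = (358/11)*(-1/32) = -179/176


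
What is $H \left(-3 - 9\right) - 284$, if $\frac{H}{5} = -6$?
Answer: $76$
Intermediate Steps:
$H = -30$ ($H = 5 \left(-6\right) = -30$)
$H \left(-3 - 9\right) - 284 = - 30 \left(-3 - 9\right) - 284 = \left(-30\right) \left(-12\right) - 284 = 360 - 284 = 76$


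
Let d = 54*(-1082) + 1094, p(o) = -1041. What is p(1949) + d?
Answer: -58375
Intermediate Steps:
d = -57334 (d = -58428 + 1094 = -57334)
p(1949) + d = -1041 - 57334 = -58375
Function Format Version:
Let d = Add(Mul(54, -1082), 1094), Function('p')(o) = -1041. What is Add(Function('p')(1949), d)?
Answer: -58375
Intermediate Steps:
d = -57334 (d = Add(-58428, 1094) = -57334)
Add(Function('p')(1949), d) = Add(-1041, -57334) = -58375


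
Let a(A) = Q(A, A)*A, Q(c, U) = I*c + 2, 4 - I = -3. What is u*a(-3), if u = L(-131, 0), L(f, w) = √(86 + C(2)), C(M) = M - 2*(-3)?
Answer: 57*√94 ≈ 552.64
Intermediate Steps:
I = 7 (I = 4 - 1*(-3) = 4 + 3 = 7)
Q(c, U) = 2 + 7*c (Q(c, U) = 7*c + 2 = 2 + 7*c)
C(M) = 6 + M (C(M) = M + 6 = 6 + M)
L(f, w) = √94 (L(f, w) = √(86 + (6 + 2)) = √(86 + 8) = √94)
u = √94 ≈ 9.6954
a(A) = A*(2 + 7*A) (a(A) = (2 + 7*A)*A = A*(2 + 7*A))
u*a(-3) = √94*(-3*(2 + 7*(-3))) = √94*(-3*(2 - 21)) = √94*(-3*(-19)) = √94*57 = 57*√94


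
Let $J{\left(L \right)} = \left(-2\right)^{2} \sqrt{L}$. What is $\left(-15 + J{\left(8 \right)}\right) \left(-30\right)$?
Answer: $450 - 240 \sqrt{2} \approx 110.59$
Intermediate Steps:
$J{\left(L \right)} = 4 \sqrt{L}$
$\left(-15 + J{\left(8 \right)}\right) \left(-30\right) = \left(-15 + 4 \sqrt{8}\right) \left(-30\right) = \left(-15 + 4 \cdot 2 \sqrt{2}\right) \left(-30\right) = \left(-15 + 8 \sqrt{2}\right) \left(-30\right) = 450 - 240 \sqrt{2}$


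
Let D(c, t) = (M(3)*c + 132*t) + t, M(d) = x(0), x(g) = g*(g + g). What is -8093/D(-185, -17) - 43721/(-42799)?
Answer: 445225488/96768539 ≈ 4.6009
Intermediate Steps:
x(g) = 2*g**2 (x(g) = g*(2*g) = 2*g**2)
M(d) = 0 (M(d) = 2*0**2 = 2*0 = 0)
D(c, t) = 133*t (D(c, t) = (0*c + 132*t) + t = (0 + 132*t) + t = 132*t + t = 133*t)
-8093/D(-185, -17) - 43721/(-42799) = -8093/(133*(-17)) - 43721/(-42799) = -8093/(-2261) - 43721*(-1/42799) = -8093*(-1/2261) + 43721/42799 = 8093/2261 + 43721/42799 = 445225488/96768539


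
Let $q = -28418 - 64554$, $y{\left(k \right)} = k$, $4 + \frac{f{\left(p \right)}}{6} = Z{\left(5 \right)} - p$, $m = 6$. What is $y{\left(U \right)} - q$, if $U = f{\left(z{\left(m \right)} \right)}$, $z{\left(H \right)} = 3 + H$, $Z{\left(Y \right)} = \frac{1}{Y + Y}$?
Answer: $\frac{464473}{5} \approx 92895.0$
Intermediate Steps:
$Z{\left(Y \right)} = \frac{1}{2 Y}$
$f{\left(p \right)} = - \frac{117}{5} - 6 p$ ($f{\left(p \right)} = -24 + 6 \left(\frac{1}{2 \cdot 5} - p\right) = -24 + 6 \left(\frac{1}{2} \cdot \frac{1}{5} - p\right) = -24 + 6 \left(\frac{1}{10} - p\right) = -24 - \left(- \frac{3}{5} + 6 p\right) = - \frac{117}{5} - 6 p$)
$U = - \frac{387}{5}$ ($U = - \frac{117}{5} - 6 \left(3 + 6\right) = - \frac{117}{5} - 54 = - \frac{387}{5} \approx -77.4$)
$q = -92972$ ($q = -28418 - 64554 = -92972$)
$y{\left(U \right)} - q = - \frac{387}{5} - -92972 = - \frac{387}{5} + 92972 = \frac{464473}{5}$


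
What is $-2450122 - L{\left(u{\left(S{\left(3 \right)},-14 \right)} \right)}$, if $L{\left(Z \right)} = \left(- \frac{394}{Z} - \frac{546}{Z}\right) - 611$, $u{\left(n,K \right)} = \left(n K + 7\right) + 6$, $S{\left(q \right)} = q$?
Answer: $- \frac{71036759}{29} \approx -2.4495 \cdot 10^{6}$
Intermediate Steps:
$u{\left(n,K \right)} = 13 + K n$ ($u{\left(n,K \right)} = \left(K n + 7\right) + 6 = \left(7 + K n\right) + 6 = 13 + K n$)
$L{\left(Z \right)} = -611 - \frac{940}{Z}$ ($L{\left(Z \right)} = - \frac{940}{Z} - 611 = -611 - \frac{940}{Z}$)
$-2450122 - L{\left(u{\left(S{\left(3 \right)},-14 \right)} \right)} = -2450122 - \left(-611 - \frac{940}{13 - 42}\right) = -2450122 - \left(-611 - \frac{940}{-29}\right) = -2450122 - \left(-611 - - \frac{940}{29}\right) = -2450122 - \left(-611 + \frac{940}{29}\right) = -2450122 - - \frac{16779}{29} = -2450122 + \frac{16779}{29} = - \frac{71036759}{29}$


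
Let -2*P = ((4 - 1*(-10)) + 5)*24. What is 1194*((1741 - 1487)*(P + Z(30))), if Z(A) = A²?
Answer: 203801472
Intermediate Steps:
P = -228 (P = -((4 - 1*(-10)) + 5)*24/2 = -((4 + 10) + 5)*24/2 = -(14 + 5)*24/2 = -19*24/2 = -½*456 = -228)
1194*((1741 - 1487)*(P + Z(30))) = 1194*((1741 - 1487)*(-228 + 30²)) = 1194*(254*(-228 + 900)) = 1194*(254*672) = 1194*170688 = 203801472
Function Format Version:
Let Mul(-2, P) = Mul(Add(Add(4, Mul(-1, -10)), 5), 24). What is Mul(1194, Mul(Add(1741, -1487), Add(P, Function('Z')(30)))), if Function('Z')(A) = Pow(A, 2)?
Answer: 203801472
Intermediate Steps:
P = -228 (P = Mul(Rational(-1, 2), Mul(Add(Add(4, Mul(-1, -10)), 5), 24)) = Mul(Rational(-1, 2), Mul(Add(Add(4, 10), 5), 24)) = Mul(Rational(-1, 2), Mul(Add(14, 5), 24)) = Mul(Rational(-1, 2), Mul(19, 24)) = Mul(Rational(-1, 2), 456) = -228)
Mul(1194, Mul(Add(1741, -1487), Add(P, Function('Z')(30)))) = Mul(1194, Mul(Add(1741, -1487), Add(-228, Pow(30, 2)))) = Mul(1194, Mul(254, Add(-228, 900))) = Mul(1194, Mul(254, 672)) = Mul(1194, 170688) = 203801472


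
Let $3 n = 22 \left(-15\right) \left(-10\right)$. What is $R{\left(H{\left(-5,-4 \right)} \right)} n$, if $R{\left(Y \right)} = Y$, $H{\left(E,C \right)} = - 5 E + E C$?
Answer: $49500$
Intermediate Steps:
$H{\left(E,C \right)} = - 5 E + C E$
$n = 1100$ ($n = \frac{22 \left(-15\right) \left(-10\right)}{3} = \frac{\left(-330\right) \left(-10\right)}{3} = \frac{1}{3} \cdot 3300 = 1100$)
$R{\left(H{\left(-5,-4 \right)} \right)} n = - 5 \left(-5 - 4\right) 1100 = \left(-5\right) \left(-9\right) 1100 = 45 \cdot 1100 = 49500$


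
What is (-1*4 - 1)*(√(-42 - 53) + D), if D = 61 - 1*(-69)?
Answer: -650 - 5*I*√95 ≈ -650.0 - 48.734*I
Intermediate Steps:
D = 130 (D = 61 + 69 = 130)
(-1*4 - 1)*(√(-42 - 53) + D) = (-1*4 - 1)*(√(-42 - 53) + 130) = (-4 - 1)*(√(-95) + 130) = -5*(I*√95 + 130) = -5*(130 + I*√95) = -650 - 5*I*√95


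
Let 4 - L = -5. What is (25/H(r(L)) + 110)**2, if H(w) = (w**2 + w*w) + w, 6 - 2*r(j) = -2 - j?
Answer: 284091025/23409 ≈ 12136.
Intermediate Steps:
L = 9 (L = 4 - 1*(-5) = 4 + 5 = 9)
r(j) = 4 + j/2 (r(j) = 3 - (-2 - j)/2 = 3 + (1 + j/2) = 4 + j/2)
H(w) = w + 2*w**2 (H(w) = (w**2 + w**2) + w = 2*w**2 + w = w + 2*w**2)
(25/H(r(L)) + 110)**2 = (25/(((4 + (1/2)*9)*(1 + 2*(4 + (1/2)*9)))) + 110)**2 = (25/(((4 + 9/2)*(1 + 2*(4 + 9/2)))) + 110)**2 = (25/((17*(1 + 2*(17/2))/2)) + 110)**2 = (25/((17*(1 + 17)/2)) + 110)**2 = (25/(((17/2)*18)) + 110)**2 = (25/153 + 110)**2 = (16855/153)**2 = 284091025/23409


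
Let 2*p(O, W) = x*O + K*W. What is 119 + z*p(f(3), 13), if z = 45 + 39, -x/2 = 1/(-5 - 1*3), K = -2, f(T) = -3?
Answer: -2009/2 ≈ -1004.5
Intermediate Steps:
x = ¼ (x = -2/(-5 - 1*3) = -2/(-5 - 3) = -2/(-8) = -2*(-⅛) = ¼ ≈ 0.25000)
z = 84
p(O, W) = -W + O/8 (p(O, W) = (O/4 - 2*W)/2 = (-2*W + O/4)/2 = -W + O/8)
119 + z*p(f(3), 13) = 119 + 84*(-1*13 + (⅛)*(-3)) = 119 + 84*(-13 - 3/8) = 119 + 84*(-107/8) = 119 - 2247/2 = -2009/2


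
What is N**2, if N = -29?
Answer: 841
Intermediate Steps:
N**2 = (-29)**2 = 841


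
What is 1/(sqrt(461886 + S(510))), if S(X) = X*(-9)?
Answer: sqrt(28581)/114324 ≈ 0.0014788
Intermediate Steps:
S(X) = -9*X
1/(sqrt(461886 + S(510))) = 1/(sqrt(461886 - 9*510)) = 1/(sqrt(461886 - 4590)) = 1/(sqrt(457296)) = 1/(4*sqrt(28581)) = sqrt(28581)/114324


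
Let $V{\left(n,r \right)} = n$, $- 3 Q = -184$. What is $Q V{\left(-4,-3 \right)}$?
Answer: $- \frac{736}{3} \approx -245.33$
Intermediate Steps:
$Q = \frac{184}{3}$ ($Q = \left(- \frac{1}{3}\right) \left(-184\right) = \frac{184}{3} \approx 61.333$)
$Q V{\left(-4,-3 \right)} = \frac{184}{3} \left(-4\right) = - \frac{736}{3}$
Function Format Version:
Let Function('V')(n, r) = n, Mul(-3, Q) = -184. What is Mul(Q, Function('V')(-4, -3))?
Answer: Rational(-736, 3) ≈ -245.33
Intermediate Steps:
Q = Rational(184, 3) (Q = Mul(Rational(-1, 3), -184) = Rational(184, 3) ≈ 61.333)
Mul(Q, Function('V')(-4, -3)) = Mul(Rational(184, 3), -4) = Rational(-736, 3)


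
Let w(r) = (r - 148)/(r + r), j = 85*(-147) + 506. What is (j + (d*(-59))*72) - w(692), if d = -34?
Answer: 22912571/173 ≈ 1.3244e+5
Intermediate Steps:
j = -11989 (j = -12495 + 506 = -11989)
w(r) = (-148 + r)/(2*r) (w(r) = (-148 + r)/((2*r)) = (-148 + r)*(1/(2*r)) = (-148 + r)/(2*r))
(j + (d*(-59))*72) - w(692) = (-11989 - 34*(-59)*72) - (-148 + 692)/(2*692) = (-11989 + 2006*72) - 544/(2*692) = (-11989 + 144432) - 1*68/173 = 132443 - 68/173 = 22912571/173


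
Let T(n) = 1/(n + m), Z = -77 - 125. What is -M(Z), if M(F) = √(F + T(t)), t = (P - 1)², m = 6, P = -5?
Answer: -I*√356286/42 ≈ -14.212*I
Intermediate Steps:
Z = -202
t = 36 (t = (-5 - 1)² = (-6)² = 36)
T(n) = 1/(6 + n) (T(n) = 1/(n + 6) = 1/(6 + n))
M(F) = √(1/42 + F) (M(F) = √(F + 1/(6 + 36)) = √(F + 1/42) = √(1/42 + F))
-M(Z) = -√(42 + 1764*(-202))/42 = -√(42 - 356328)/42 = -√(-356286)/42 = -I*√356286/42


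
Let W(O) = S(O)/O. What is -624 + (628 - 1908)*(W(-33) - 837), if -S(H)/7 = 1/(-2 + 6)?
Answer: 35332048/33 ≈ 1.0707e+6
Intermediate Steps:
S(H) = -7/4 (S(H) = -7/(-2 + 6) = -7/4)
W(O) = -7/(4*O)
-624 + (628 - 1908)*(W(-33) - 837) = -624 + (628 - 1908)*(-7/4/(-33) - 837) = -624 - 1280*(-7/4*(-1/33) - 837) = -624 - 1280*(7/132 - 837) = -624 - 1280*(-110477/132) = -624 + 35352640/33 = 35332048/33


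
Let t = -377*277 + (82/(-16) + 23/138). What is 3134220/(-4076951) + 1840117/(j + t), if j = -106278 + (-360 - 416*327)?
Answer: -206159208277308/33963019920745 ≈ -6.0701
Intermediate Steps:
t = -2506415/24 (t = -104429 + (82*(-1/16) + 23*(1/138)) = -104429 + (-41/8 + 1/6) = -104429 - 119/24 = -2506415/24 ≈ -1.0443e+5)
j = -242670 (j = -106278 + (-360 - 136032) = -106278 - 136392 = -242670)
3134220/(-4076951) + 1840117/(j + t) = 3134220/(-4076951) + 1840117/(-242670 - 2506415/24) = 3134220*(-1/4076951) + 1840117/(-8330495/24) = -3134220/4076951 + 1840117*(-24/8330495) = -3134220/4076951 - 44162808/8330495 = -206159208277308/33963019920745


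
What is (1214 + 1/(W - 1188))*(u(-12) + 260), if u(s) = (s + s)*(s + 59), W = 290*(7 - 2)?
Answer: -138041946/131 ≈ -1.0538e+6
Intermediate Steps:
W = 1450 (W = 290*5 = 1450)
u(s) = 2*s*(59 + s) (u(s) = (2*s)*(59 + s) = 2*s*(59 + s))
(1214 + 1/(W - 1188))*(u(-12) + 260) = (1214 + 1/(1450 - 1188))*(2*(-12)*(59 - 12) + 260) = (1214 + 1/262)*(2*(-12)*47 + 260) = (1214 + 1/262)*(-1128 + 260) = (318069/262)*(-868) = -138041946/131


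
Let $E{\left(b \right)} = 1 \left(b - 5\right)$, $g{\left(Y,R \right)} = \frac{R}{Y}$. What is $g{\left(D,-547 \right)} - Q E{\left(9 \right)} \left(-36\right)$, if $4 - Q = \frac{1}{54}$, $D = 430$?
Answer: $\frac{737959}{1290} \approx 572.06$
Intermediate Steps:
$Q = \frac{215}{54}$ ($Q = 4 - \frac{1}{54} = \frac{215}{54} \approx 3.9815$)
$E{\left(b \right)} = -5 + b$ ($E{\left(b \right)} = 1 \left(-5 + b\right) = -5 + b$)
$g{\left(D,-547 \right)} - Q E{\left(9 \right)} \left(-36\right) = - \frac{547}{430} - \frac{215 \left(-5 + 9\right)}{54} \left(-36\right) = \left(-547\right) \frac{1}{430} - \frac{215}{54} \cdot 4 \left(-36\right) = - \frac{547}{430} - \frac{430}{27} \left(-36\right) = - \frac{547}{430} - - \frac{1720}{3} = - \frac{547}{430} + \frac{1720}{3} = \frac{737959}{1290}$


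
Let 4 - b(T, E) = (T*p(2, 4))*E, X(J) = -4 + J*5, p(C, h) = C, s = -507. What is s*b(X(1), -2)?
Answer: -4056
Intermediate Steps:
X(J) = -4 + 5*J
b(T, E) = 4 - 2*E*T (b(T, E) = 4 - T*2*E = 4 - 2*T*E = 4 - 2*E*T)
s*b(X(1), -2) = -507*(4 - 2*(-2)*(-4 + 5*1)) = -507*(4 - 2*(-2)*(-4 + 5)) = -507*(4 - 2*(-2)*1) = -507*(4 + 4) = -507*8 = -4056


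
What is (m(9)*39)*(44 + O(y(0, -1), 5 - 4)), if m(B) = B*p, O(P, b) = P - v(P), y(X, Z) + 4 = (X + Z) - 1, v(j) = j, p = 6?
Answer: 92664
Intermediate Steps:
y(X, Z) = -5 + X + Z (y(X, Z) = -4 + ((X + Z) - 1) = -4 + (-1 + X + Z) = -5 + X + Z)
O(P, b) = 0 (O(P, b) = P - P = 0)
m(B) = 6*B (m(B) = B*6 = 6*B)
(m(9)*39)*(44 + O(y(0, -1), 5 - 4)) = ((6*9)*39)*(44 + 0) = (54*39)*44 = 2106*44 = 92664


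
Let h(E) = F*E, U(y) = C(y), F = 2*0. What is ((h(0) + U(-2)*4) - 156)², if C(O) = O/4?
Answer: 24964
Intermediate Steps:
F = 0
C(O) = O/4 (C(O) = O*(¼) = O/4)
U(y) = y/4
h(E) = 0 (h(E) = 0*E = 0)
((h(0) + U(-2)*4) - 156)² = ((0 + ((¼)*(-2))*4) - 156)² = ((0 - ½*4) - 156)² = ((0 - 2) - 156)² = (-2 - 156)² = (-158)² = 24964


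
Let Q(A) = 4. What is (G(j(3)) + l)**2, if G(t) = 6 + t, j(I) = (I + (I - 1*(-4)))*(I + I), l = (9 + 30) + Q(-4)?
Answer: 11881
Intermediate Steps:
l = 43 (l = (9 + 30) + 4 = 39 + 4 = 43)
j(I) = 2*I*(4 + 2*I) (j(I) = (I + (I + 4))*(2*I) = (I + (4 + I))*(2*I) = (4 + 2*I)*(2*I) = 2*I*(4 + 2*I))
(G(j(3)) + l)**2 = ((6 + 4*3*(2 + 3)) + 43)**2 = ((6 + 4*3*5) + 43)**2 = ((6 + 60) + 43)**2 = (66 + 43)**2 = 109**2 = 11881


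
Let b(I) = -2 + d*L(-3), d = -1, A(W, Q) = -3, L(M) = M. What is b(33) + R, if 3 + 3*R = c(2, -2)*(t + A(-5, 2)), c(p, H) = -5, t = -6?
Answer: 15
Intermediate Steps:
b(I) = 1 (b(I) = -2 - 1*(-3) = -2 + 3 = 1)
R = 14 (R = -1 + (-5*(-6 - 3))/3 = -1 + (-5*(-9))/3 = -1 + (⅓)*45 = -1 + 15 = 14)
b(33) + R = 1 + 14 = 15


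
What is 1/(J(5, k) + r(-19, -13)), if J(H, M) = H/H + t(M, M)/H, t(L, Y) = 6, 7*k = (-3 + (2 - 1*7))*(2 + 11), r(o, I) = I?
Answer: -5/54 ≈ -0.092593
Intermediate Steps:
k = -104/7 (k = ((-3 + (2 - 1*7))*(2 + 11))/7 = ((-3 + (2 - 7))*13)/7 = ((-3 - 5)*13)/7 = (-8*13)/7 = (⅐)*(-104) = -104/7 ≈ -14.857)
J(H, M) = 1 + 6/H (J(H, M) = H/H + 6/H = 1 + 6/H)
1/(J(5, k) + r(-19, -13)) = 1/((6 + 5)/5 - 13) = 1/((⅕)*11 - 13) = 1/(11/5 - 13) = 1/(-54/5) = -5/54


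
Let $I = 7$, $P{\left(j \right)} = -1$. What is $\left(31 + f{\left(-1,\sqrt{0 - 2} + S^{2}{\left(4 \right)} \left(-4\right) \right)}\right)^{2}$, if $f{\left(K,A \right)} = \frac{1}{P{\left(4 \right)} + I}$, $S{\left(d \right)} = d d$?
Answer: $\frac{34969}{36} \approx 971.36$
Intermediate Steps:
$S{\left(d \right)} = d^{2}$
$f{\left(K,A \right)} = \frac{1}{6}$ ($f{\left(K,A \right)} = \frac{1}{-1 + 7} = \frac{1}{6}$)
$\left(31 + f{\left(-1,\sqrt{0 - 2} + S^{2}{\left(4 \right)} \left(-4\right) \right)}\right)^{2} = \left(31 + \frac{1}{6}\right)^{2} = \left(\frac{187}{6}\right)^{2} = \frac{34969}{36}$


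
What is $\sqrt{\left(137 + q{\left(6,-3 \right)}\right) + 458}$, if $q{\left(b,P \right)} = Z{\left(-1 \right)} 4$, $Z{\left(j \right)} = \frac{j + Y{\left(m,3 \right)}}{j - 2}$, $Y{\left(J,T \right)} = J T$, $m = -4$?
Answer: $\frac{\sqrt{5511}}{3} \approx 24.745$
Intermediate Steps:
$Z{\left(j \right)} = \frac{-12 + j}{-2 + j}$ ($Z{\left(j \right)} = \frac{j - 12}{j - 2} = \frac{j - 12}{-2 + j} = \frac{-12 + j}{-2 + j}$)
$q{\left(b,P \right)} = \frac{52}{3}$ ($q{\left(b,P \right)} = \frac{-12 - 1}{-2 - 1} \cdot 4 = \frac{1}{-3} \left(-13\right) 4 = \left(- \frac{1}{3}\right) \left(-13\right) 4 = \frac{13}{3} \cdot 4 = \frac{52}{3}$)
$\sqrt{\left(137 + q{\left(6,-3 \right)}\right) + 458} = \sqrt{\left(137 + \frac{52}{3}\right) + 458} = \sqrt{\frac{463}{3} + 458} = \sqrt{\frac{1837}{3}} = \frac{\sqrt{5511}}{3}$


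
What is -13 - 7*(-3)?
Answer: 8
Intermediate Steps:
-13 - 7*(-3) = -13 + 21 = 8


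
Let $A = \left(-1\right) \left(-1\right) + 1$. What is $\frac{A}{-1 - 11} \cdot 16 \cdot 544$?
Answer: $- \frac{4352}{3} \approx -1450.7$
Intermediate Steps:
$A = 2$ ($A = 1 + 1 = 2$)
$\frac{A}{-1 - 11} \cdot 16 \cdot 544 = \frac{1}{-1 - 11} \cdot 2 \cdot 16 \cdot 544 = \frac{1}{-12} \cdot 2 \cdot 16 \cdot 544 = \left(- \frac{1}{12}\right) 2 \cdot 16 \cdot 544 = \left(- \frac{1}{6}\right) 16 \cdot 544 = \left(- \frac{8}{3}\right) 544 = - \frac{4352}{3}$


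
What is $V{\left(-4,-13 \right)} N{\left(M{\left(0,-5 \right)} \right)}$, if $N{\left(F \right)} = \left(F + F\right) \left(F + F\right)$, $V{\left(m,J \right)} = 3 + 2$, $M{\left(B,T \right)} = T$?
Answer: $500$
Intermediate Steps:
$V{\left(m,J \right)} = 5$
$N{\left(F \right)} = 4 F^{2}$ ($N{\left(F \right)} = 2 F 2 F = 4 F^{2}$)
$V{\left(-4,-13 \right)} N{\left(M{\left(0,-5 \right)} \right)} = 5 \cdot 4 \left(-5\right)^{2} = 5 \cdot 4 \cdot 25 = 5 \cdot 100 = 500$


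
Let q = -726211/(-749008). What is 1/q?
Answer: 749008/726211 ≈ 1.0314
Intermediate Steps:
q = 726211/749008 (q = -726211*(-1/749008) = 726211/749008 ≈ 0.96956)
1/q = 1/(726211/749008) = 749008/726211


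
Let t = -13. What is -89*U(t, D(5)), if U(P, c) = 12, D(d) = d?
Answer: -1068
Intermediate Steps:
-89*U(t, D(5)) = -89*12 = -1068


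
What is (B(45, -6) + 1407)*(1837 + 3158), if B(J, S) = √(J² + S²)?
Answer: 7027965 + 14985*√229 ≈ 7.2547e+6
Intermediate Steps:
(B(45, -6) + 1407)*(1837 + 3158) = (√(45² + (-6)²) + 1407)*(1837 + 3158) = (√(2025 + 36) + 1407)*4995 = (√2061 + 1407)*4995 = (3*√229 + 1407)*4995 = (1407 + 3*√229)*4995 = 7027965 + 14985*√229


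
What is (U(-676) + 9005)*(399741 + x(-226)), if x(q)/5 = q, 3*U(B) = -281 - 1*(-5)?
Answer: 3552819843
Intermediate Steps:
U(B) = -92 (U(B) = (-281 - 1*(-5))/3 = (-281 + 5)/3 = (1/3)*(-276) = -92)
x(q) = 5*q
(U(-676) + 9005)*(399741 + x(-226)) = (-92 + 9005)*(399741 + 5*(-226)) = 8913*(399741 - 1130) = 8913*398611 = 3552819843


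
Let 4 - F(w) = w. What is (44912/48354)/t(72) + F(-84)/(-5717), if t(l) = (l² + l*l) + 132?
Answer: -793255966/51832465875 ≈ -0.015304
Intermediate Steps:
t(l) = 132 + 2*l² (t(l) = (l² + l²) + 132 = 2*l² + 132 = 132 + 2*l²)
F(w) = 4 - w
(44912/48354)/t(72) + F(-84)/(-5717) = (44912/48354)/(132 + 2*72²) + (4 - 1*(-84))/(-5717) = (44912*(1/48354))/(132 + 2*5184) + (4 + 84)*(-1/5717) = 22456/(24177*(132 + 10368)) + 88*(-1/5717) = (22456/24177)/10500 - 88/5717 = (22456/24177)*(1/10500) - 88/5717 = 802/9066375 - 88/5717 = -793255966/51832465875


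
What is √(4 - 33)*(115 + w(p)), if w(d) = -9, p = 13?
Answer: 106*I*√29 ≈ 570.83*I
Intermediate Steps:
√(4 - 33)*(115 + w(p)) = √(4 - 33)*(115 - 9) = √(-29)*106 = (I*√29)*106 = 106*I*√29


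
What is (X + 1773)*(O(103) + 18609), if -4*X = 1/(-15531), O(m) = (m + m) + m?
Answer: 347289874509/10354 ≈ 3.3542e+7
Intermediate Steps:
O(m) = 3*m (O(m) = 2*m + m = 3*m)
X = 1/62124 (X = -1/4/(-15531) = -1/4*(-1/15531) = 1/62124 ≈ 1.6097e-5)
(X + 1773)*(O(103) + 18609) = (1/62124 + 1773)*(3*103 + 18609) = 110145853*(309 + 18609)/62124 = (110145853/62124)*18918 = 347289874509/10354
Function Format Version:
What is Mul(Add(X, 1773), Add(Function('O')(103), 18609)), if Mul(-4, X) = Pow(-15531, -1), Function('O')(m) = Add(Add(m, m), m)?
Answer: Rational(347289874509, 10354) ≈ 3.3542e+7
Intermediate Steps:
Function('O')(m) = Mul(3, m) (Function('O')(m) = Add(Mul(2, m), m) = Mul(3, m))
X = Rational(1, 62124) (X = Mul(Rational(-1, 4), Pow(-15531, -1)) = Mul(Rational(-1, 4), Rational(-1, 15531)) = Rational(1, 62124) ≈ 1.6097e-5)
Mul(Add(X, 1773), Add(Function('O')(103), 18609)) = Mul(Add(Rational(1, 62124), 1773), Add(Mul(3, 103), 18609)) = Mul(Rational(110145853, 62124), Add(309, 18609)) = Mul(Rational(110145853, 62124), 18918) = Rational(347289874509, 10354)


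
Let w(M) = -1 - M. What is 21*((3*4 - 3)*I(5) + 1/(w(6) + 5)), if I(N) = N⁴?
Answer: 236229/2 ≈ 1.1811e+5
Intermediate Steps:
21*((3*4 - 3)*I(5) + 1/(w(6) + 5)) = 21*((3*4 - 3)*5⁴ + 1/((-1 - 1*6) + 5)) = 21*((12 - 3)*625 + 1/((-1 - 6) + 5)) = 21*(9*625 + 1/(-7 + 5)) = 21*(5625 + 1/(-2)) = 21*(5625 - ½) = 21*(11249/2) = 236229/2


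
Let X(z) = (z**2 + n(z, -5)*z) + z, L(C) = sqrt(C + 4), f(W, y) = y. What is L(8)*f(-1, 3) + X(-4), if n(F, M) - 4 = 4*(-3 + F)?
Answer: 108 + 6*sqrt(3) ≈ 118.39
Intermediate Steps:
L(C) = sqrt(4 + C)
n(F, M) = -8 + 4*F (n(F, M) = 4 + 4*(-3 + F) = 4 + (-12 + 4*F) = -8 + 4*F)
X(z) = z + z**2 + z*(-8 + 4*z) (X(z) = (z**2 + (-8 + 4*z)*z) + z = (z**2 + z*(-8 + 4*z)) + z = z + z**2 + z*(-8 + 4*z))
L(8)*f(-1, 3) + X(-4) = sqrt(4 + 8)*3 - 4*(-7 + 5*(-4)) = sqrt(12)*3 - 4*(-7 - 20) = (2*sqrt(3))*3 - 4*(-27) = 6*sqrt(3) + 108 = 108 + 6*sqrt(3)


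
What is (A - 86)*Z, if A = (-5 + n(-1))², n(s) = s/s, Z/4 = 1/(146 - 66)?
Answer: -7/2 ≈ -3.5000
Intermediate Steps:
Z = 1/20 (Z = 4/(146 - 66) = 4/80 = 4*(1/80) = 1/20 ≈ 0.050000)
n(s) = 1
A = 16 (A = (-5 + 1)² = (-4)² = 16)
(A - 86)*Z = (16 - 86)*(1/20) = -70*1/20 = -7/2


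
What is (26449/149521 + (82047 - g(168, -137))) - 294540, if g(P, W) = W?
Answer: -31751655027/149521 ≈ -2.1236e+5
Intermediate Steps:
(26449/149521 + (82047 - g(168, -137))) - 294540 = (26449/149521 + (82047 - 1*(-137))) - 294540 = (26449*(1/149521) + (82047 + 137)) - 294540 = (26449/149521 + 82184) - 294540 = 12288260313/149521 - 294540 = -31751655027/149521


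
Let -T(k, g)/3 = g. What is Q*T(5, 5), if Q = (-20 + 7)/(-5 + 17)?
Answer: 65/4 ≈ 16.250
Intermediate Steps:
T(k, g) = -3*g
Q = -13/12 ≈ -1.0833
Q*T(5, 5) = -(-13)*5/4 = -13/12*(-15) = 65/4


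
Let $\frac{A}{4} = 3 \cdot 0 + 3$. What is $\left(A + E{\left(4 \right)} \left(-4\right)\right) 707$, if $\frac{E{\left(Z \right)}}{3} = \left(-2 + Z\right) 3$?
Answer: $-42420$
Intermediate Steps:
$E{\left(Z \right)} = -18 + 9 Z$ ($E{\left(Z \right)} = 3 \left(-2 + Z\right) 3 = 3 \left(-6 + 3 Z\right) = -18 + 9 Z$)
$A = 12$ ($A = 4 \left(3 \cdot 0 + 3\right) = 4 \left(0 + 3\right) = 4 \cdot 3 = 12$)
$\left(A + E{\left(4 \right)} \left(-4\right)\right) 707 = \left(12 + \left(-18 + 9 \cdot 4\right) \left(-4\right)\right) 707 = \left(12 + \left(-18 + 36\right) \left(-4\right)\right) 707 = \left(12 + 18 \left(-4\right)\right) 707 = \left(12 - 72\right) 707 = \left(-60\right) 707 = -42420$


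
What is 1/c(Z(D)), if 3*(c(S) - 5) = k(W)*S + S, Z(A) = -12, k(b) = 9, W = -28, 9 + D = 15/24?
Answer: -1/35 ≈ -0.028571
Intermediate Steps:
D = -67/8 (D = -9 + 15/24 = -9 + 15*(1/24) = -9 + 5/8 = -67/8 ≈ -8.3750)
c(S) = 5 + 10*S/3 (c(S) = 5 + (9*S + S)/3 = 5 + (10*S)/3 = 5 + 10*S/3)
1/c(Z(D)) = 1/(5 + (10/3)*(-12)) = 1/(5 - 40) = 1/(-35) = -1/35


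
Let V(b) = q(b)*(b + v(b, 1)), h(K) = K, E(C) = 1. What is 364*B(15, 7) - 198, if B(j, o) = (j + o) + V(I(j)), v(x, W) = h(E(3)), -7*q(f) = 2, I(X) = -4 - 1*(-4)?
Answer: 7706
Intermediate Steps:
I(X) = 0 (I(X) = -4 + 4 = 0)
q(f) = -2/7 (q(f) = -1/7*2 = -2/7)
v(x, W) = 1
V(b) = -2/7 - 2*b/7 (V(b) = -2*(b + 1)/7 = -2*(1 + b)/7 = -2/7 - 2*b/7)
B(j, o) = -2/7 + j + o (B(j, o) = (j + o) + (-2/7 - 2/7*0) = (j + o) + (-2/7 + 0) = (j + o) - 2/7 = -2/7 + j + o)
364*B(15, 7) - 198 = 364*(-2/7 + 15 + 7) - 198 = 364*(152/7) - 198 = 7904 - 198 = 7706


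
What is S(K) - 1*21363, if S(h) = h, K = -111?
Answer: -21474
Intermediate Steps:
S(K) - 1*21363 = -111 - 1*21363 = -111 - 21363 = -21474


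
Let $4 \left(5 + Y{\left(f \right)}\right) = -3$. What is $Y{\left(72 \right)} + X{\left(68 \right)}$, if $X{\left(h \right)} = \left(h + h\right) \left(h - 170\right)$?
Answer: $- \frac{55511}{4} \approx -13878.0$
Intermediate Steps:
$Y{\left(f \right)} = - \frac{23}{4}$ ($Y{\left(f \right)} = -5 + \frac{1}{4} \left(-3\right) = -5 - \frac{3}{4} = - \frac{23}{4}$)
$X{\left(h \right)} = 2 h \left(-170 + h\right)$
$Y{\left(72 \right)} + X{\left(68 \right)} = - \frac{23}{4} + 2 \cdot 68 \left(-170 + 68\right) = - \frac{23}{4} + 2 \cdot 68 \left(-102\right) = - \frac{23}{4} - 13872 = - \frac{55511}{4}$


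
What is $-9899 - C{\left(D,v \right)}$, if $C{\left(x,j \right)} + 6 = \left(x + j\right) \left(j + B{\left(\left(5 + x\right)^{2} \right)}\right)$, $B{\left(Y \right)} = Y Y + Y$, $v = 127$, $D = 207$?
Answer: $-674682751031$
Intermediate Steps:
$B{\left(Y \right)} = Y + Y^{2}$ ($B{\left(Y \right)} = Y^{2} + Y = Y + Y^{2}$)
$C{\left(x,j \right)} = -6 + \left(j + x\right) \left(j + \left(5 + x\right)^{2} \left(1 + \left(5 + x\right)^{2}\right)\right)$ ($C{\left(x,j \right)} = -6 + \left(x + j\right) \left(j + \left(5 + x\right)^{2} \left(1 + \left(5 + x\right)^{2}\right)\right) = -6 + \left(j + x\right) \left(j + \left(5 + x\right)^{2} \left(1 + \left(5 + x\right)^{2}\right)\right)$)
$-9899 - C{\left(D,v \right)} = -9899 - \left(-6 + 127^{2} + 127 \cdot 207 + 127 \left(5 + 207\right)^{2} \left(1 + \left(5 + 207\right)^{2}\right) + 207 \left(5 + 207\right)^{2} \left(1 + \left(5 + 207\right)^{2}\right)\right) = -9899 - \left(-6 + 16129 + 26289 + 127 \cdot 212^{2} \left(1 + 212^{2}\right) + 207 \cdot 212^{2} \left(1 + 212^{2}\right)\right) = -9899 - \left(-6 + 16129 + 26289 + 127 \cdot 44944 \left(1 + 44944\right) + 207 \cdot 44944 \left(1 + 44944\right)\right) = -9899 - \left(-6 + 16129 + 26289 + 127 \cdot 44944 \cdot 44945 + 207 \cdot 44944 \cdot 44945\right) = -9899 - \left(-6 + 16129 + 26289 + 256541026160 + 418141672560\right) = -9899 - 674682741132 = -674682751031$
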